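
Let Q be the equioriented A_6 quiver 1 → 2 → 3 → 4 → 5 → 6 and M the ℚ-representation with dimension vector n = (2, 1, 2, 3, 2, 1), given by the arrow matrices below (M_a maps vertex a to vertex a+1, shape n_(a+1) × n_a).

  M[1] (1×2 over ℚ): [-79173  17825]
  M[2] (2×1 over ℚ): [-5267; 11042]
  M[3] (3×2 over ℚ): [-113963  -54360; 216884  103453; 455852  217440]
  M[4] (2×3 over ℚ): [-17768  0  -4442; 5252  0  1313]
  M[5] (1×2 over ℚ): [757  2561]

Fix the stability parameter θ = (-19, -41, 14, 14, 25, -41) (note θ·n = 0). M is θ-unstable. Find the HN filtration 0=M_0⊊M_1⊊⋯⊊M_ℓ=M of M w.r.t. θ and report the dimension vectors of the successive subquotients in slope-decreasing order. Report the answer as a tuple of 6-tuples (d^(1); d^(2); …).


Interval decomposition of M: I[1,1], I[1,4], I[3,4], I[4,6], I[5,5].
HN type (ℓ=5): μ^(1)=25; μ^(2)=14; μ^(3)=-2/3; μ^(4)=-19; μ^(5)=-30

((0, 0, 0, 0, 1, 0); (0, 0, 2, 2, 0, 0); (0, 0, 0, 1, 1, 1); (1, 0, 0, 0, 0, 0); (1, 1, 0, 0, 0, 0))


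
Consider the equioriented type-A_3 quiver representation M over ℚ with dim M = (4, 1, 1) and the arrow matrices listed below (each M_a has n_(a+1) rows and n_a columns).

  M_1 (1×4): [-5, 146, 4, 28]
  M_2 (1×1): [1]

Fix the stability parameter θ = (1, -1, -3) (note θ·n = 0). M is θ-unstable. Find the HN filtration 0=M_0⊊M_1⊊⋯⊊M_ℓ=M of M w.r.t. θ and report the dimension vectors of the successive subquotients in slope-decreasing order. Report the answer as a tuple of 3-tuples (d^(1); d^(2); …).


Interval decomposition of M: I[1,1]^3, I[1,3].
HN type (ℓ=2): μ^(1)=1; μ^(2)=-1

((3, 0, 0); (1, 1, 1))


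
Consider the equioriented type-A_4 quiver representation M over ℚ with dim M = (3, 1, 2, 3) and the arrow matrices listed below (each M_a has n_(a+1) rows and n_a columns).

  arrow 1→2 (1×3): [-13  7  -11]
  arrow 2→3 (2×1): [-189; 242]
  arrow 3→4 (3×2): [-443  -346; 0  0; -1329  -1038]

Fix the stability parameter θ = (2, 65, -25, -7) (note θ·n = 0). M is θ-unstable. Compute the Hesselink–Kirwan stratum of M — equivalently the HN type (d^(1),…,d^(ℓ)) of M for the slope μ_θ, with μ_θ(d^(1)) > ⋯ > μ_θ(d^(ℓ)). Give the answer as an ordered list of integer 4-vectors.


Barcode: M ≅ I[1,1]^2, I[1,4], I[3,3], I[4,4]^2. HN layers by μ_θ (4 steps, strictly decreasing):
  μ^(1)=11; μ^(2)=2; μ^(3)=-7; μ^(4)=-25

((0, 1, 1, 1); (3, 0, 0, 0); (0, 0, 0, 2); (0, 0, 1, 0))


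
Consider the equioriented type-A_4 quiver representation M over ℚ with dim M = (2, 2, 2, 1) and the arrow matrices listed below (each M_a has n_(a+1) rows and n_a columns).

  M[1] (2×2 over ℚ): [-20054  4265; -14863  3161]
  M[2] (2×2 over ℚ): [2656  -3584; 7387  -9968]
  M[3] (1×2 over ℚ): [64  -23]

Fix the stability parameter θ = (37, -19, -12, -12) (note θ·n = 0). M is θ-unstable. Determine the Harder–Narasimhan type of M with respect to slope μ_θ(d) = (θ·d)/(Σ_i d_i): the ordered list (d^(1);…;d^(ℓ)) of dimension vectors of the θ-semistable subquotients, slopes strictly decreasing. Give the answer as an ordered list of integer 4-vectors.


Barcode: M ≅ I[1,2], I[1,4], I[3,3]. HN layers by μ_θ (3 steps, strictly decreasing):
  μ^(1)=9; μ^(2)=-3/2; μ^(3)=-12

((1, 1, 0, 0); (1, 1, 1, 1); (0, 0, 1, 0))


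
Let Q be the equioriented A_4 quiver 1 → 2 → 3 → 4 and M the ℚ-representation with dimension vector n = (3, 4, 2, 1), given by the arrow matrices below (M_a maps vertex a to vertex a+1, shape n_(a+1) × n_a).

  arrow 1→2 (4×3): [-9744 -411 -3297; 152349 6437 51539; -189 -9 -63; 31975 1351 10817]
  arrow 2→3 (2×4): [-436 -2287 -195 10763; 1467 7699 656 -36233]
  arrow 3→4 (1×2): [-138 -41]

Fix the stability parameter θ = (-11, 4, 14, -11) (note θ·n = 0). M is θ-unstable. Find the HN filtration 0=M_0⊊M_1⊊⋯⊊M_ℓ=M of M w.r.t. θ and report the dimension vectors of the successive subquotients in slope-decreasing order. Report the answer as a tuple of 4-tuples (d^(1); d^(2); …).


Interval decomposition of M: I[1,1], I[1,3], I[1,4], I[2,2]^2.
HN type (ℓ=4): μ^(1)=14; μ^(2)=4; μ^(3)=7/3; μ^(4)=-11

((0, 0, 1, 0); (0, 3, 0, 0); (0, 1, 1, 1); (3, 0, 0, 0))


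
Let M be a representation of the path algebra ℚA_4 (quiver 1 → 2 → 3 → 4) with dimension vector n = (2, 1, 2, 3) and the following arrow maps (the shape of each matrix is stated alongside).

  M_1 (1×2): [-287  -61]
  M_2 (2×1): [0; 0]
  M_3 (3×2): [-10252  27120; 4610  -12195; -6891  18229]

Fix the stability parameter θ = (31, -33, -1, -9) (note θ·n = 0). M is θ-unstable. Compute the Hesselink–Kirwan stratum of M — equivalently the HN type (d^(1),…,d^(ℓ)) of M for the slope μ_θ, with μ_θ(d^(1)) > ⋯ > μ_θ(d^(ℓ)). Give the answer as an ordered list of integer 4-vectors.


Interval decomposition of M: I[1,1], I[1,2], I[3,4]^2, I[4,4].
HN type (ℓ=4): μ^(1)=31; μ^(2)=-1; μ^(3)=-5; μ^(4)=-9

((1, 0, 0, 0); (1, 1, 0, 0); (0, 0, 2, 2); (0, 0, 0, 1))


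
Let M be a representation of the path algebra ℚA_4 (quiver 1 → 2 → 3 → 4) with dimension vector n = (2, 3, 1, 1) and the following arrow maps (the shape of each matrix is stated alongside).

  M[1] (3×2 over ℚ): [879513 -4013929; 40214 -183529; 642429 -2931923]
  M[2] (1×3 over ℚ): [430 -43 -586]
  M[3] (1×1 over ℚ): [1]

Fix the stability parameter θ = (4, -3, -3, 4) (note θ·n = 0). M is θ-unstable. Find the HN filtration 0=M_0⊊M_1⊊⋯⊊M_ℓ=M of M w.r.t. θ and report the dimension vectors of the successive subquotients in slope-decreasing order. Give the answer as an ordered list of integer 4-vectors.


Interval decomposition of M: I[1,2], I[1,4], I[2,2].
HN type (ℓ=4): μ^(1)=4; μ^(2)=1/2; μ^(3)=-2/3; μ^(4)=-3

((0, 0, 0, 1); (1, 1, 0, 0); (1, 1, 1, 0); (0, 1, 0, 0))


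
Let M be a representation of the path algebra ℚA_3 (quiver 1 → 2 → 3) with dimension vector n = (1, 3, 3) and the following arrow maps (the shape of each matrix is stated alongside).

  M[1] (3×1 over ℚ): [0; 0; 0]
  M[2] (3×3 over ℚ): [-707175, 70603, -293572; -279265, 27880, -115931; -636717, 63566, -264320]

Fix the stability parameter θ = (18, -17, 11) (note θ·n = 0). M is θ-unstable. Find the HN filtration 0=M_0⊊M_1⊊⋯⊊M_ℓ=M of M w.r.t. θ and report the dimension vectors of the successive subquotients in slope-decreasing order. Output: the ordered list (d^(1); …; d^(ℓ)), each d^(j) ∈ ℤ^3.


Interval decomposition of M: I[1,1], I[2,3]^3.
HN type (ℓ=3): μ^(1)=18; μ^(2)=11; μ^(3)=-17

((1, 0, 0); (0, 0, 3); (0, 3, 0))


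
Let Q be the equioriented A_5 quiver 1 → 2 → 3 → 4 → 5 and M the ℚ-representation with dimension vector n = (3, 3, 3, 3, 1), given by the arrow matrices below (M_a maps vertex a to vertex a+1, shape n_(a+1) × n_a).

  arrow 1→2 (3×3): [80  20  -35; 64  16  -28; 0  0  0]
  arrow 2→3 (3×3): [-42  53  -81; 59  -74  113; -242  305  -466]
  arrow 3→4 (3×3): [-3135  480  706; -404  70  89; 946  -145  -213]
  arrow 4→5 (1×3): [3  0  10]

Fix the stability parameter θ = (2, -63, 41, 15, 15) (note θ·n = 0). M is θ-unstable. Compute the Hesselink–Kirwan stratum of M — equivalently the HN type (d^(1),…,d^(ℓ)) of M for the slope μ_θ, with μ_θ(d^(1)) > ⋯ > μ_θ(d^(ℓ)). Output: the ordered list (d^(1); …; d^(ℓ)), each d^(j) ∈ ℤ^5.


Barcode: M ≅ I[1,1]^2, I[1,4], I[2,4], I[2,5]. HN layers by μ_θ (5 steps, strictly decreasing):
  μ^(1)=28; μ^(2)=71/3; μ^(3)=2; μ^(4)=-61/2; μ^(5)=-63

((0, 0, 2, 2, 0); (0, 0, 1, 1, 1); (2, 0, 0, 0, 0); (1, 1, 0, 0, 0); (0, 2, 0, 0, 0))


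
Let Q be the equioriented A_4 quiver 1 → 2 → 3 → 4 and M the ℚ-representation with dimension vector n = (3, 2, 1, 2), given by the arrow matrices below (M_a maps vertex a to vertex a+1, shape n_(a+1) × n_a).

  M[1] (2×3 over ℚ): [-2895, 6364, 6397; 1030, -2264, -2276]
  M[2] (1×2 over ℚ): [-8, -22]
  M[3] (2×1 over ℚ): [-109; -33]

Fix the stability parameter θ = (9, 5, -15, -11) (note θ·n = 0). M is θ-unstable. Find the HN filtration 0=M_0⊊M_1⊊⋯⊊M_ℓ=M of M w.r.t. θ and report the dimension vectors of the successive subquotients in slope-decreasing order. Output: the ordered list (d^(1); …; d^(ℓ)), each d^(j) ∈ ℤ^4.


Via rank(M_{q-1}∘⋯∘M_p): M ≅ I[1,1], I[1,2], I[1,4], I[4,4].
μ_θ-semistable layers: μ^(1)=9; μ^(2)=7; μ^(3)=-3; μ^(4)=-11

((1, 0, 0, 0); (1, 1, 0, 0); (1, 1, 1, 1); (0, 0, 0, 1))


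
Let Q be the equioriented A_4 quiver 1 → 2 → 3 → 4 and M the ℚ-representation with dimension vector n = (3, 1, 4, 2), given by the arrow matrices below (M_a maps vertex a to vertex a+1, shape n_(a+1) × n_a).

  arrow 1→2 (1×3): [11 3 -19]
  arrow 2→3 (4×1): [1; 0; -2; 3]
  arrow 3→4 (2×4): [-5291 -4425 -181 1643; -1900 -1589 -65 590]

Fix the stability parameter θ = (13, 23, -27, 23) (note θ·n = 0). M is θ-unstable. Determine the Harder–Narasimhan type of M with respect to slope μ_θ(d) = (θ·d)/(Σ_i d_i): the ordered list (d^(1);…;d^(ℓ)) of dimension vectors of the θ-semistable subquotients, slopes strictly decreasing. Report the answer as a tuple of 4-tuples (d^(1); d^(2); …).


Interval decomposition of M: I[1,1]^2, I[1,3], I[3,3], I[3,4]^2.
HN type (ℓ=4): μ^(1)=23; μ^(2)=13; μ^(3)=3; μ^(4)=-27

((0, 0, 0, 2); (2, 0, 0, 0); (1, 1, 1, 0); (0, 0, 3, 0))


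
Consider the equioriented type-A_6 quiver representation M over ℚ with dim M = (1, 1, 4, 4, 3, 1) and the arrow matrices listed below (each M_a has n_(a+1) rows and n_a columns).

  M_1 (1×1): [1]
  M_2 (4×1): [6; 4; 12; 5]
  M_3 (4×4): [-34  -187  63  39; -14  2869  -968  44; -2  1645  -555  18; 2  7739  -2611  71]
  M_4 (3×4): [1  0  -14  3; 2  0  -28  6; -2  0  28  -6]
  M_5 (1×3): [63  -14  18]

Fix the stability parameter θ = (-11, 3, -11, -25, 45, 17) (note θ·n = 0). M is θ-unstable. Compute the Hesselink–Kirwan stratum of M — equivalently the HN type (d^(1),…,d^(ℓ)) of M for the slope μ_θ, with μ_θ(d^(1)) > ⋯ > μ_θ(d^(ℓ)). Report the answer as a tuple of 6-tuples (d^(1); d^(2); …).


Barcode: M ≅ I[1,4], I[3,3], I[3,4]^2, I[4,6], I[5,5]^2. HN layers by μ_θ (5 steps, strictly decreasing):
  μ^(1)=45; μ^(2)=31; μ^(3)=-11; μ^(4)=-18; μ^(5)=-25

((0, 0, 0, 0, 2, 0); (0, 0, 0, 0, 1, 1); (1, 1, 2, 1, 0, 0); (0, 0, 2, 2, 0, 0); (0, 0, 0, 1, 0, 0))


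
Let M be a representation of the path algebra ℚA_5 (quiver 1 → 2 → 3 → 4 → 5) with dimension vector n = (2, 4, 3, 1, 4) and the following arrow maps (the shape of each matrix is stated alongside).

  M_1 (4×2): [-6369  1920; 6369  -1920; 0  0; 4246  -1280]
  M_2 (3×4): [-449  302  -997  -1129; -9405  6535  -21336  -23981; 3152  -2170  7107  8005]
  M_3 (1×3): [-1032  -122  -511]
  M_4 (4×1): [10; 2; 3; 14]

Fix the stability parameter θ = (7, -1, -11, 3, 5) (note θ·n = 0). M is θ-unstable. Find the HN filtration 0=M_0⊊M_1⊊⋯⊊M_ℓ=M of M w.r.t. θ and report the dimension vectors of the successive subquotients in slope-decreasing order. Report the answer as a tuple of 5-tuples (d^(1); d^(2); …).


Barcode: M ≅ I[1,1], I[1,3], I[2,2], I[2,3], I[2,5], I[5,5]^3. HN layers by μ_θ (6 steps, strictly decreasing):
  μ^(1)=7; μ^(2)=5; μ^(3)=3; μ^(4)=-1; μ^(5)=-5/3; μ^(6)=-6

((1, 0, 0, 0, 0); (0, 0, 0, 0, 4); (0, 0, 0, 1, 0); (0, 1, 0, 0, 0); (1, 1, 1, 0, 0); (0, 2, 2, 0, 0))


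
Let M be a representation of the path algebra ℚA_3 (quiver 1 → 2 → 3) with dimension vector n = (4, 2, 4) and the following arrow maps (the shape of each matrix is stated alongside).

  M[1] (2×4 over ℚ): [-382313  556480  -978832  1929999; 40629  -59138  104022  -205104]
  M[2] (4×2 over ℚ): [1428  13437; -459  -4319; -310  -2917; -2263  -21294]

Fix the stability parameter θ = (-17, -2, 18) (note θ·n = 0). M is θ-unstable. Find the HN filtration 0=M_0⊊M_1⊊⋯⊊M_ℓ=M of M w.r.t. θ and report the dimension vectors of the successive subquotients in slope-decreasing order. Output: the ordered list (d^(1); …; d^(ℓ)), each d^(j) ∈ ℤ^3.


Interval decomposition of M: I[1,1]^2, I[1,3]^2, I[3,3]^2.
HN type (ℓ=3): μ^(1)=18; μ^(2)=-2; μ^(3)=-17

((0, 0, 4); (0, 2, 0); (4, 0, 0))


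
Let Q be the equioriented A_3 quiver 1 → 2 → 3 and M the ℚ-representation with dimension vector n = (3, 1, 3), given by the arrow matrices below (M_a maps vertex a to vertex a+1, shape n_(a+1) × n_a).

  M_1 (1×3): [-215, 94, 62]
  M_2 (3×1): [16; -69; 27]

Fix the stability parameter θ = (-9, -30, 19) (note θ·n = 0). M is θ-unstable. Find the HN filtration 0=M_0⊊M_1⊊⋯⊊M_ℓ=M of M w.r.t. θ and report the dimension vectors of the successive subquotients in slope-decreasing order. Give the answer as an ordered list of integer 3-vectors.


Barcode: M ≅ I[1,1]^2, I[1,3], I[3,3]^2. HN layers by μ_θ (3 steps, strictly decreasing):
  μ^(1)=19; μ^(2)=-9; μ^(3)=-39/2

((0, 0, 3); (2, 0, 0); (1, 1, 0))


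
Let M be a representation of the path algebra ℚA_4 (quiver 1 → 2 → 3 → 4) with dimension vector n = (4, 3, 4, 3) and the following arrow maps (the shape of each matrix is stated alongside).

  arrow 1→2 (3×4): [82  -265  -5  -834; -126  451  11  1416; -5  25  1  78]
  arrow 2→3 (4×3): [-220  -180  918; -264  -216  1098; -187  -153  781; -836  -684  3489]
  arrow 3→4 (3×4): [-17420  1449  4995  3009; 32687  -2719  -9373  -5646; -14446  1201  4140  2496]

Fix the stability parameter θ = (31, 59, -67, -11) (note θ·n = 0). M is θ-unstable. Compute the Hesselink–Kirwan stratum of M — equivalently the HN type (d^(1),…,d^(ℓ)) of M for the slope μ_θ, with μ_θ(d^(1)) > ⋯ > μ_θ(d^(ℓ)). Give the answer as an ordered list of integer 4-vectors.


Barcode: M ≅ I[1,1], I[1,2], I[1,4]^2, I[3,3], I[3,4]. HN layers by μ_θ (5 steps, strictly decreasing):
  μ^(1)=59; μ^(2)=31; μ^(3)=3; μ^(4)=-11; μ^(5)=-67

((0, 1, 0, 0); (2, 0, 0, 0); (2, 2, 2, 2); (0, 0, 0, 1); (0, 0, 2, 0))


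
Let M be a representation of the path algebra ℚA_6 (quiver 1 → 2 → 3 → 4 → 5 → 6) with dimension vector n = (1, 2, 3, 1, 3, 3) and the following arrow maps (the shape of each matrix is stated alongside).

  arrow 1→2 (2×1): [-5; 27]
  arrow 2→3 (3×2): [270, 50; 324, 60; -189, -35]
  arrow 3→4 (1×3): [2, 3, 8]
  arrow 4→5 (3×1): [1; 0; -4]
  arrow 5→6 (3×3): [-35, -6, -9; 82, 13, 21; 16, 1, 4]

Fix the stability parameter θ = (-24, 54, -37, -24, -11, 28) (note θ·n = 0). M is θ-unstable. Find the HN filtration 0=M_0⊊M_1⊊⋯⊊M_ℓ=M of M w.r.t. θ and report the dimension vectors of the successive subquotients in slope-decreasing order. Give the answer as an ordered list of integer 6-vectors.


Interval decomposition of M: I[1,2], I[2,3], I[3,3], I[3,6], I[5,6]^2.
HN type (ℓ=6): μ^(1)=54; μ^(2)=28; μ^(3)=17/2; μ^(4)=-11; μ^(5)=-24; μ^(6)=-37

((0, 1, 0, 0, 0, 0); (0, 0, 0, 0, 0, 3); (0, 1, 1, 0, 0, 0); (0, 0, 0, 0, 3, 0); (1, 0, 0, 1, 0, 0); (0, 0, 2, 0, 0, 0))


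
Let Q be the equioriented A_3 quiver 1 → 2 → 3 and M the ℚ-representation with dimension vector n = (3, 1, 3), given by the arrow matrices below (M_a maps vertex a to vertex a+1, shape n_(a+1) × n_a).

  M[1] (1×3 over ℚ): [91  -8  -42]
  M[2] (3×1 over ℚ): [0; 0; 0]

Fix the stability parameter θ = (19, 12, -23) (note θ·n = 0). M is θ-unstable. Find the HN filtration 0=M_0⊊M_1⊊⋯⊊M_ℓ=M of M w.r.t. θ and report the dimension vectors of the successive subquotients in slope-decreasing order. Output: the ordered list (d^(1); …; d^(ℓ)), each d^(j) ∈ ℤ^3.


Via rank(M_{q-1}∘⋯∘M_p): M ≅ I[1,1]^2, I[1,2], I[3,3]^3.
μ_θ-semistable layers: μ^(1)=19; μ^(2)=31/2; μ^(3)=-23

((2, 0, 0); (1, 1, 0); (0, 0, 3))


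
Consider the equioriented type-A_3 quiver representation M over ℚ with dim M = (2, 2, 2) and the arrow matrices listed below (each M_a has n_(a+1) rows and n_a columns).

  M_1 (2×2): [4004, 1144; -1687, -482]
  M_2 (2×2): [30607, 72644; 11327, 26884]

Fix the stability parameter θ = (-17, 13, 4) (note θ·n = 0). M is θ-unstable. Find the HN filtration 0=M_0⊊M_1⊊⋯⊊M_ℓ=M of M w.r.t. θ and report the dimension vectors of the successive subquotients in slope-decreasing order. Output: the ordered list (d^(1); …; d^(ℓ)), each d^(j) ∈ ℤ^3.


Barcode: M ≅ I[1,1], I[1,2], I[2,3], I[3,3]. HN layers by μ_θ (4 steps, strictly decreasing):
  μ^(1)=13; μ^(2)=17/2; μ^(3)=4; μ^(4)=-17

((0, 1, 0); (0, 1, 1); (0, 0, 1); (2, 0, 0))


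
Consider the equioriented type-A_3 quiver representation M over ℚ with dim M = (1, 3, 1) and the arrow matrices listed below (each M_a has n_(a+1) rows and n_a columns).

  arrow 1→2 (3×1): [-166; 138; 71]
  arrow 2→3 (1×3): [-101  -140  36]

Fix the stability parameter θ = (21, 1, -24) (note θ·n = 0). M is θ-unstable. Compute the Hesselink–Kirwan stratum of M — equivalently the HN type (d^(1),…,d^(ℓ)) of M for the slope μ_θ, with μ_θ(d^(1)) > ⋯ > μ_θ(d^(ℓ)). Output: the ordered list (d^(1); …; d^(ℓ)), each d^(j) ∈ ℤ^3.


Via rank(M_{q-1}∘⋯∘M_p): M ≅ I[1,3], I[2,2]^2.
μ_θ-semistable layers: μ^(1)=1; μ^(2)=-2/3

((0, 2, 0); (1, 1, 1))


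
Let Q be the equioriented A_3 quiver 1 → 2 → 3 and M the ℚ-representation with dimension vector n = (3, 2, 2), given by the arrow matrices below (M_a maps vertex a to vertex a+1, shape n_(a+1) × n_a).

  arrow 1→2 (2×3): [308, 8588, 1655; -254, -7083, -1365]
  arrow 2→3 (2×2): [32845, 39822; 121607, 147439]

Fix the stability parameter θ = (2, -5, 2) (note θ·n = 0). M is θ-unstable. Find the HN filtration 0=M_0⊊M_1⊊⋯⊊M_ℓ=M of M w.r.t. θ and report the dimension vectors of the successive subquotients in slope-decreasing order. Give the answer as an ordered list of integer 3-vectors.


Barcode: M ≅ I[1,1], I[1,3]^2. HN layers by μ_θ (2 steps, strictly decreasing):
  μ^(1)=2; μ^(2)=-3/2

((1, 0, 2); (2, 2, 0))


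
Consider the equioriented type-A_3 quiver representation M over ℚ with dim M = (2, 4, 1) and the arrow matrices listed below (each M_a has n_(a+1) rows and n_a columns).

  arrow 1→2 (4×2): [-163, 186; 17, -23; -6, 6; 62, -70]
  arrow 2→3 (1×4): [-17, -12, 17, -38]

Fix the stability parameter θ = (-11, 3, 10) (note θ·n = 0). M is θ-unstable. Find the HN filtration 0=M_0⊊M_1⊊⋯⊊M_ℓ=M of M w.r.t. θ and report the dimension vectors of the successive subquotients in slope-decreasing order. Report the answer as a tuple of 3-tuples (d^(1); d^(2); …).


Interval decomposition of M: I[1,2], I[1,3], I[2,2]^2.
HN type (ℓ=3): μ^(1)=10; μ^(2)=3; μ^(3)=-11

((0, 0, 1); (0, 4, 0); (2, 0, 0))


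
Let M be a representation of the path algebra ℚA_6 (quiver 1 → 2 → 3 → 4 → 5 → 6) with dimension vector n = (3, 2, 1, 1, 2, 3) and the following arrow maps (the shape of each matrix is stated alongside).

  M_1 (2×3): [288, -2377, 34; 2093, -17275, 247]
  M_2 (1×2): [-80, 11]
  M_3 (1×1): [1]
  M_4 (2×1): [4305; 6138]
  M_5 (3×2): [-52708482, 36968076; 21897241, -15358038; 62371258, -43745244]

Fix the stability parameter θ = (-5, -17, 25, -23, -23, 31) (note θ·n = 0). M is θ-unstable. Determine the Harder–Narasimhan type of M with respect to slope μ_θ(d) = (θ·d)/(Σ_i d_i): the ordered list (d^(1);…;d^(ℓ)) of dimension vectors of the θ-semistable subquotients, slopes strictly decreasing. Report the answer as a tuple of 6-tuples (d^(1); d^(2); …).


Interval decomposition of M: I[1,1], I[1,2], I[1,6], I[5,5], I[6,6]^2.
HN type (ℓ=5): μ^(1)=31; μ^(2)=-5; μ^(3)=-7; μ^(4)=-11; μ^(5)=-23

((0, 0, 0, 0, 0, 3); (1, 0, 0, 0, 0, 0); (0, 0, 1, 1, 1, 0); (2, 2, 0, 0, 0, 0); (0, 0, 0, 0, 1, 0))


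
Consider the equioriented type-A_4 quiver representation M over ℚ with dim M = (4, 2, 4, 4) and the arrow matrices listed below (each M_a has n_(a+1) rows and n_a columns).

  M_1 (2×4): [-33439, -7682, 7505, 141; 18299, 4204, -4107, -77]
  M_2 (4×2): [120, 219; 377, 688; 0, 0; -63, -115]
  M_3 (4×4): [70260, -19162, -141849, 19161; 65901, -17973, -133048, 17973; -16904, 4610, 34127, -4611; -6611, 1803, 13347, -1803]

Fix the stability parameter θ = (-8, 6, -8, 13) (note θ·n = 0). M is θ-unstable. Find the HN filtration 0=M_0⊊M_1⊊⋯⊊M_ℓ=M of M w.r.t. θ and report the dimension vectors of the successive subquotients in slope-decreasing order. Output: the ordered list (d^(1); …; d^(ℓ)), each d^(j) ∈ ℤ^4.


Barcode: M ≅ I[1,1]^2, I[1,3], I[1,4], I[3,4]^2, I[4,4]. HN layers by μ_θ (3 steps, strictly decreasing):
  μ^(1)=13; μ^(2)=-1; μ^(3)=-8

((0, 0, 0, 4); (0, 2, 2, 0); (4, 0, 2, 0))


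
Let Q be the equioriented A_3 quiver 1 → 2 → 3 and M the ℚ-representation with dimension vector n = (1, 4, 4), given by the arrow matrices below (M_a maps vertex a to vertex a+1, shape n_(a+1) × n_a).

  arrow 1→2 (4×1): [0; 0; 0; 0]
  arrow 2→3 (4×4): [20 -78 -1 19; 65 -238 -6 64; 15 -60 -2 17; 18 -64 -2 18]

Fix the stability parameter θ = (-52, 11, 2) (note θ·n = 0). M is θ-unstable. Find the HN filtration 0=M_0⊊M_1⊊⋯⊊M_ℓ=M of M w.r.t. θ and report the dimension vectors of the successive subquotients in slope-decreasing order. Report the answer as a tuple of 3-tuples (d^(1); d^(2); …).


Interval decomposition of M: I[1,1], I[2,2], I[2,3]^3, I[3,3].
HN type (ℓ=4): μ^(1)=11; μ^(2)=13/2; μ^(3)=2; μ^(4)=-52

((0, 1, 0); (0, 3, 3); (0, 0, 1); (1, 0, 0))


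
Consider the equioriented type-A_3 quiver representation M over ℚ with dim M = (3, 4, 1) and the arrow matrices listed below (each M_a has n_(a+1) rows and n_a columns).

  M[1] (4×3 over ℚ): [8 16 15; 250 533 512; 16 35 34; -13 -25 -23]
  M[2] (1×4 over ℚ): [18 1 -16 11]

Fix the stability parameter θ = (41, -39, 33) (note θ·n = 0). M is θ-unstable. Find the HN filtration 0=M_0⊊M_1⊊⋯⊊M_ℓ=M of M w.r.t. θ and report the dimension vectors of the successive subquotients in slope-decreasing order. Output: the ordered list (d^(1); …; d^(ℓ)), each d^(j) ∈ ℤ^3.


Barcode: M ≅ I[1,2]^2, I[1,3], I[2,2]. HN layers by μ_θ (3 steps, strictly decreasing):
  μ^(1)=33; μ^(2)=1; μ^(3)=-39

((0, 0, 1); (3, 3, 0); (0, 1, 0))


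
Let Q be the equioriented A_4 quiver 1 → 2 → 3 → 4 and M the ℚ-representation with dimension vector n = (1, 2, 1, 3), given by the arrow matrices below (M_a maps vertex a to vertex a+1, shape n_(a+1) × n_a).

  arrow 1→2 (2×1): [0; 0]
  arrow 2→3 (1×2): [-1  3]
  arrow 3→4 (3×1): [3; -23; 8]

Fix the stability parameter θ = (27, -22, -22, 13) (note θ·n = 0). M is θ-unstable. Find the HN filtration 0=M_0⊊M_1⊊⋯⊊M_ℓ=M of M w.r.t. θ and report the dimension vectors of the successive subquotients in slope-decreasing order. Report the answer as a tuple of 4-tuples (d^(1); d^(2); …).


Barcode: M ≅ I[1,1], I[2,2], I[2,4], I[4,4]^2. HN layers by μ_θ (3 steps, strictly decreasing):
  μ^(1)=27; μ^(2)=13; μ^(3)=-22

((1, 0, 0, 0); (0, 0, 0, 3); (0, 2, 1, 0))


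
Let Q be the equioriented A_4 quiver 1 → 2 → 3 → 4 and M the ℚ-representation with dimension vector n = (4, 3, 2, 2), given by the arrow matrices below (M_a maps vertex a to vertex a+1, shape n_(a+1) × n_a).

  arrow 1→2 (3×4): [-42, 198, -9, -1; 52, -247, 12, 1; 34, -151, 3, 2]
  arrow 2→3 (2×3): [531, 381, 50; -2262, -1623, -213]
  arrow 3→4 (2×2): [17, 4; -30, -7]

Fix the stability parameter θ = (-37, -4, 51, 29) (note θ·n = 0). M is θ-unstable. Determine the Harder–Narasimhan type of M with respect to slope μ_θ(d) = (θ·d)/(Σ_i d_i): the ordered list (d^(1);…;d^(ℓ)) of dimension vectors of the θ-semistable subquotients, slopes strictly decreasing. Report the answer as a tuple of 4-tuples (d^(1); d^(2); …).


Barcode: M ≅ I[1,1]^2, I[1,4]^2, I[2,2]. HN layers by μ_θ (3 steps, strictly decreasing):
  μ^(1)=40; μ^(2)=-4; μ^(3)=-37

((0, 0, 2, 2); (0, 3, 0, 0); (4, 0, 0, 0))


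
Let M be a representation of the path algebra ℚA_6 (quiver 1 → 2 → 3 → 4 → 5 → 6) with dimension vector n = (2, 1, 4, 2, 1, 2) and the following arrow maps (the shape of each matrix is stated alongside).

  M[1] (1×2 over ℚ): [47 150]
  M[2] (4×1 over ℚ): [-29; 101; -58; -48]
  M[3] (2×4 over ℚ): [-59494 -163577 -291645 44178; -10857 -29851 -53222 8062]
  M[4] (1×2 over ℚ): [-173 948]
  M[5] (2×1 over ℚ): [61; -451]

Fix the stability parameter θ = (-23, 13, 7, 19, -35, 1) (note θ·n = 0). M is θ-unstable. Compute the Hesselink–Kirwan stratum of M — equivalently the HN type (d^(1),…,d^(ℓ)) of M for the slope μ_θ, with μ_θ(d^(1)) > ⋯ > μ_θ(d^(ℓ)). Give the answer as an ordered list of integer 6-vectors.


Barcode: M ≅ I[1,1], I[1,6], I[3,3]^2, I[3,4], I[6,6]. HN layers by μ_θ (4 steps, strictly decreasing):
  μ^(1)=19; μ^(2)=7; μ^(3)=1; μ^(4)=-23

((0, 0, 0, 1, 0, 0); (0, 0, 3, 0, 0, 0); (0, 1, 1, 1, 1, 2); (2, 0, 0, 0, 0, 0))


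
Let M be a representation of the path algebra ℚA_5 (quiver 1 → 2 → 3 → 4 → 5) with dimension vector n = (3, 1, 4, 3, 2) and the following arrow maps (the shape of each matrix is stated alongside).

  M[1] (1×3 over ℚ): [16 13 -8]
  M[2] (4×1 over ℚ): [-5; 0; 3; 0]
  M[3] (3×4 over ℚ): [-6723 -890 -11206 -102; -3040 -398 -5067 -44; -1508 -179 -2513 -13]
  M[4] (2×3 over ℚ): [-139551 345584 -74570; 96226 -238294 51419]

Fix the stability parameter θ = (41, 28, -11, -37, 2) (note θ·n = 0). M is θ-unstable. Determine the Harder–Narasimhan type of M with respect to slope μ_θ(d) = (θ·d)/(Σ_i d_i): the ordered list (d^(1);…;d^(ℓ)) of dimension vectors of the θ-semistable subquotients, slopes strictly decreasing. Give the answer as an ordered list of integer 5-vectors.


Via rank(M_{q-1}∘⋯∘M_p): M ≅ I[1,1]^2, I[1,5], I[3,3], I[3,4], I[3,5].
μ_θ-semistable layers: μ^(1)=41; μ^(2)=23/5; μ^(3)=2; μ^(4)=-11; μ^(5)=-24

((2, 0, 0, 0, 0); (1, 1, 1, 1, 1); (0, 0, 0, 0, 1); (0, 0, 1, 0, 0); (0, 0, 2, 2, 0))


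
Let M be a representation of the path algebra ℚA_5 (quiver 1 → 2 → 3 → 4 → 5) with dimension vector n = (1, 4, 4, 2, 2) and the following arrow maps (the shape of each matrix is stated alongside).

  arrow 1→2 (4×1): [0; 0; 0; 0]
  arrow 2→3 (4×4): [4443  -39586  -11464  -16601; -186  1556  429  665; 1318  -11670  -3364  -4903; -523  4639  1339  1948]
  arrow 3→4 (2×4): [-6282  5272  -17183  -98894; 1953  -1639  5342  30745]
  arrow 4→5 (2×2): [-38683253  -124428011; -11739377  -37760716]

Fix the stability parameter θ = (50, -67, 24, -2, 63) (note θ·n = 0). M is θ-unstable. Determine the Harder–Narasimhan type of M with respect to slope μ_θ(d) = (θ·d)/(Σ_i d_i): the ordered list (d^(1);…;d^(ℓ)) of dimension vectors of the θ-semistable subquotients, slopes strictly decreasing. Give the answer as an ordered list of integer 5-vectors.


Interval decomposition of M: I[1,1], I[2,3]^2, I[2,5]^2.
HN type (ℓ=5): μ^(1)=63; μ^(2)=50; μ^(3)=24; μ^(4)=11; μ^(5)=-67

((0, 0, 0, 0, 2); (1, 0, 0, 0, 0); (0, 0, 2, 0, 0); (0, 0, 2, 2, 0); (0, 4, 0, 0, 0))


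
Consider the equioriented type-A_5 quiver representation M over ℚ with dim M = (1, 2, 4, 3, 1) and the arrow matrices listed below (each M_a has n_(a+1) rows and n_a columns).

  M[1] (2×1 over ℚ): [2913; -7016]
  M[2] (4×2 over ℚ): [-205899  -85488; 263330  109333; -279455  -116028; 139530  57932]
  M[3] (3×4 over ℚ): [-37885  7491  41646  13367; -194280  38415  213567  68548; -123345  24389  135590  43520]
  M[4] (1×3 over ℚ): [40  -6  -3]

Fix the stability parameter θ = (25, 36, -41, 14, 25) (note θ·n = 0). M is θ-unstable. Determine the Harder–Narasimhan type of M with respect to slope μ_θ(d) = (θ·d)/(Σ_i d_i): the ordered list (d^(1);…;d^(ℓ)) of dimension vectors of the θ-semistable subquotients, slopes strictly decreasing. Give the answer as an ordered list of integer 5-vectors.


Interval decomposition of M: I[1,5], I[2,3], I[3,4]^2.
HN type (ℓ=5): μ^(1)=25; μ^(2)=14; μ^(3)=20/3; μ^(4)=-5/2; μ^(5)=-41

((0, 0, 0, 0, 1); (0, 0, 0, 3, 0); (1, 1, 1, 0, 0); (0, 1, 1, 0, 0); (0, 0, 2, 0, 0))


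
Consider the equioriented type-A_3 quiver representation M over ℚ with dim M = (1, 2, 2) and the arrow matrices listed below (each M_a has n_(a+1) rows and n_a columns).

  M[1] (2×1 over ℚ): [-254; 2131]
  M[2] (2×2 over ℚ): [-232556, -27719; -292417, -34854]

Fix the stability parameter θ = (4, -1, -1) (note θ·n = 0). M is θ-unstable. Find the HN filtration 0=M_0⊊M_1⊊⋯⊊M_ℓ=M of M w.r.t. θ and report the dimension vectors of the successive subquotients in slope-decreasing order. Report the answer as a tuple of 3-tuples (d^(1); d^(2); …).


Via rank(M_{q-1}∘⋯∘M_p): M ≅ I[1,3], I[2,3].
μ_θ-semistable layers: μ^(1)=2/3; μ^(2)=-1

((1, 1, 1); (0, 1, 1))


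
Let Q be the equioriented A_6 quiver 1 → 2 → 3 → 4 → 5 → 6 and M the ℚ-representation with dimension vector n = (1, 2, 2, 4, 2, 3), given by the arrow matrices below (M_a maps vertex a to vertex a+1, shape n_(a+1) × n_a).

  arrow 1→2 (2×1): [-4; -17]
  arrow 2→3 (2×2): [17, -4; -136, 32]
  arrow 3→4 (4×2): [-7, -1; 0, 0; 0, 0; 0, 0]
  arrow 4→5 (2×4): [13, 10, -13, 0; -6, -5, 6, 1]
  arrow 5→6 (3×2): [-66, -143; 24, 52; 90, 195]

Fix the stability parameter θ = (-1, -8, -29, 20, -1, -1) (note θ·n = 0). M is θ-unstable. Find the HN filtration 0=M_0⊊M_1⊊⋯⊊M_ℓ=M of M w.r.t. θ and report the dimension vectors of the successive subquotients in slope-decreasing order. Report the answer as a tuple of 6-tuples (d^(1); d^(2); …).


Interval decomposition of M: I[1,2], I[2,5], I[3,3], I[4,4]^2, I[4,6], I[6,6]^2.
HN type (ℓ=7): μ^(1)=20; μ^(2)=19/2; μ^(3)=6; μ^(4)=-1; μ^(5)=-9/2; μ^(6)=-37/2; μ^(7)=-29

((0, 0, 0, 2, 0, 0); (0, 0, 0, 1, 1, 0); (0, 0, 0, 1, 1, 1); (0, 0, 0, 0, 0, 2); (1, 1, 0, 0, 0, 0); (0, 1, 1, 0, 0, 0); (0, 0, 1, 0, 0, 0))


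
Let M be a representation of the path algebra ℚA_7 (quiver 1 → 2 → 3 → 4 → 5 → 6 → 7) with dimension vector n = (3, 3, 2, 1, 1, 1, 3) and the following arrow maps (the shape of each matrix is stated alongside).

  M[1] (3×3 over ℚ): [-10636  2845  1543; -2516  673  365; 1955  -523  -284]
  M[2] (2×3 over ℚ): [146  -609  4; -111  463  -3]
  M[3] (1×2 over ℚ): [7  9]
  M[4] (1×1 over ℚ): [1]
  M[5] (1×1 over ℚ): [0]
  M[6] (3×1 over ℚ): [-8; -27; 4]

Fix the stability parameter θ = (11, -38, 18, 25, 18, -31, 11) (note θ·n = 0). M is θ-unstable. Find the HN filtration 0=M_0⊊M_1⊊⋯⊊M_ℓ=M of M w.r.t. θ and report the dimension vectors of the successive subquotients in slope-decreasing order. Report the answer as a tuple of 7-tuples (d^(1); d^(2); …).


Via rank(M_{q-1}∘⋯∘M_p): M ≅ I[1,2], I[1,3], I[1,5], I[6,7], I[7,7]^2.
μ_θ-semistable layers: μ^(1)=43/2; μ^(2)=18; μ^(3)=11; μ^(4)=-27/2; μ^(5)=-31

((0, 0, 0, 1, 1, 0, 0); (0, 0, 2, 0, 0, 0, 0); (0, 0, 0, 0, 0, 0, 3); (3, 3, 0, 0, 0, 0, 0); (0, 0, 0, 0, 0, 1, 0))


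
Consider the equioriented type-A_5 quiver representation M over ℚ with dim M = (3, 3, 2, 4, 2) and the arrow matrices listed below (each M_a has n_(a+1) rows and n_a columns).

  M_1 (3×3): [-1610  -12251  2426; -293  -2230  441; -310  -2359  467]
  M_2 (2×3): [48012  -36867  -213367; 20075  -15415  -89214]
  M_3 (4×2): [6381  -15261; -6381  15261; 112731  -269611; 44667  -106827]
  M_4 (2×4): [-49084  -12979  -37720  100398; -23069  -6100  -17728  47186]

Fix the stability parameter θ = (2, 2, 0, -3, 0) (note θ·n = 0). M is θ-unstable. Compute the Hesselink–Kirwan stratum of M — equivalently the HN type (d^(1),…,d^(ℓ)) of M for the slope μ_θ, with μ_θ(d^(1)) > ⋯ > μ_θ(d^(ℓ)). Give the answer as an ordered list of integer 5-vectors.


Interval decomposition of M: I[1,2], I[1,3], I[1,5], I[4,4]^2, I[4,5].
HN type (ℓ=5): μ^(1)=2; μ^(2)=4/3; μ^(3)=1/5; μ^(4)=0; μ^(5)=-3

((1, 1, 0, 0, 0); (1, 1, 1, 0, 0); (1, 1, 1, 1, 1); (0, 0, 0, 0, 1); (0, 0, 0, 3, 0))


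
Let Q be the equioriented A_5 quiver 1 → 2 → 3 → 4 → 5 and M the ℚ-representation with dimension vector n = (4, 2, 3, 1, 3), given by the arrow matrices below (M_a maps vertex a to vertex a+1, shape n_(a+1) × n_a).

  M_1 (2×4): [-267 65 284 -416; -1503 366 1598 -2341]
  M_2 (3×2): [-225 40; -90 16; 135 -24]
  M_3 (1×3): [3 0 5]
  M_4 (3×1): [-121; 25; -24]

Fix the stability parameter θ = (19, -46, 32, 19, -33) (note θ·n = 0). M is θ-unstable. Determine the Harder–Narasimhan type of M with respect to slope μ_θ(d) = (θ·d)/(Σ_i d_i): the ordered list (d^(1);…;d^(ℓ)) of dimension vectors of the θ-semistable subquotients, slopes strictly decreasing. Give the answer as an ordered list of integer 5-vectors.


Interval decomposition of M: I[1,1]^2, I[1,2], I[1,3], I[3,3], I[3,5], I[5,5]^2.
HN type (ℓ=5): μ^(1)=32; μ^(2)=19; μ^(3)=6; μ^(4)=-27/2; μ^(5)=-33

((0, 0, 2, 0, 0); (2, 0, 0, 0, 0); (0, 0, 1, 1, 1); (2, 2, 0, 0, 0); (0, 0, 0, 0, 2))


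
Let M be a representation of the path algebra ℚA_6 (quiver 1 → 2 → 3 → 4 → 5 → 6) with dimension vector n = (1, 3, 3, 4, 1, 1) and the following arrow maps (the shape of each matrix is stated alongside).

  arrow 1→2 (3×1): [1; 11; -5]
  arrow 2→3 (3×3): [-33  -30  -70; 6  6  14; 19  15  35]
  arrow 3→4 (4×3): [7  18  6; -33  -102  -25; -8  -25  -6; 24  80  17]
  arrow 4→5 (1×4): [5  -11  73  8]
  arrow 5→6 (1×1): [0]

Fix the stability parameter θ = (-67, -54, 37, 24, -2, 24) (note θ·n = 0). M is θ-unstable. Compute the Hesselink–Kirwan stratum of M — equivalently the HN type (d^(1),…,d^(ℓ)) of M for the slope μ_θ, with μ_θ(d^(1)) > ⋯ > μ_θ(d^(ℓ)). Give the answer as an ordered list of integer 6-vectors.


Barcode: M ≅ I[1,5], I[2,2], I[2,4], I[3,4], I[4,4], I[6,6]. HN layers by μ_θ (5 steps, strictly decreasing):
  μ^(1)=61/2; μ^(2)=24; μ^(3)=59/3; μ^(4)=-54; μ^(5)=-67

((0, 0, 2, 2, 0, 0); (0, 0, 0, 1, 0, 1); (0, 0, 1, 1, 1, 0); (0, 3, 0, 0, 0, 0); (1, 0, 0, 0, 0, 0))


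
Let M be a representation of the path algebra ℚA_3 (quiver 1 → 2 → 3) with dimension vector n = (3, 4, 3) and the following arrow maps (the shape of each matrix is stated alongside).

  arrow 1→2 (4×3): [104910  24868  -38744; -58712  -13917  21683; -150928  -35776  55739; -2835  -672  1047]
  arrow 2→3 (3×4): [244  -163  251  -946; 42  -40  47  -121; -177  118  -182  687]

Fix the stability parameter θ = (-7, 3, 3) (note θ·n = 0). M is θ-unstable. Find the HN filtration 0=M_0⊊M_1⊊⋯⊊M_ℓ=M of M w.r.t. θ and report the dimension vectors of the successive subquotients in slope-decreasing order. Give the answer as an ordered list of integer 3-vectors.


Interval decomposition of M: I[1,3]^3, I[2,2].
HN type (ℓ=2): μ^(1)=3; μ^(2)=-7

((0, 4, 3); (3, 0, 0))


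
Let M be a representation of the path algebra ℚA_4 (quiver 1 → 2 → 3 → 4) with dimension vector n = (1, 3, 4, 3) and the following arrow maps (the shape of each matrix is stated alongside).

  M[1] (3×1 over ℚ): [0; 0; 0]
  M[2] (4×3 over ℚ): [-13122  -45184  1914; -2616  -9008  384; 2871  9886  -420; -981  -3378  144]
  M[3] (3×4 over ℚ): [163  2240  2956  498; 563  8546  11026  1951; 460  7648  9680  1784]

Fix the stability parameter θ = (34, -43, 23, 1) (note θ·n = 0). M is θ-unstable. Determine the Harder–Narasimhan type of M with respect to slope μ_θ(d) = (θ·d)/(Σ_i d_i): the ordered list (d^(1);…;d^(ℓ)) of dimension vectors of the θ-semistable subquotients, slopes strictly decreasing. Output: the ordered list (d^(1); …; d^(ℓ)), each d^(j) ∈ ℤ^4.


Barcode: M ≅ I[1,1], I[2,2], I[2,4]^2, I[3,3]^2, I[4,4]. HN layers by μ_θ (5 steps, strictly decreasing):
  μ^(1)=34; μ^(2)=23; μ^(3)=12; μ^(4)=1; μ^(5)=-43

((1, 0, 0, 0); (0, 0, 2, 0); (0, 0, 2, 2); (0, 0, 0, 1); (0, 3, 0, 0))


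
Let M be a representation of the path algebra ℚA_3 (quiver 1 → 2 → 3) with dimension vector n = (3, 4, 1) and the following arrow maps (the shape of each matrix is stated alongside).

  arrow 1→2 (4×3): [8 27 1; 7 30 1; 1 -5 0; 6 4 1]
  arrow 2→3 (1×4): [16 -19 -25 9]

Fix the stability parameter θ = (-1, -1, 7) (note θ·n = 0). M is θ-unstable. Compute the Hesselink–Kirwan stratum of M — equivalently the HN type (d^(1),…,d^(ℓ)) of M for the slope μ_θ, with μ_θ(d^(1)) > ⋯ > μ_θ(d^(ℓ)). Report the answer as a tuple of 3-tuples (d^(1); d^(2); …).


Barcode: M ≅ I[1,2]^2, I[1,3], I[2,2]. HN layers by μ_θ (2 steps, strictly decreasing):
  μ^(1)=7; μ^(2)=-1

((0, 0, 1); (3, 4, 0))


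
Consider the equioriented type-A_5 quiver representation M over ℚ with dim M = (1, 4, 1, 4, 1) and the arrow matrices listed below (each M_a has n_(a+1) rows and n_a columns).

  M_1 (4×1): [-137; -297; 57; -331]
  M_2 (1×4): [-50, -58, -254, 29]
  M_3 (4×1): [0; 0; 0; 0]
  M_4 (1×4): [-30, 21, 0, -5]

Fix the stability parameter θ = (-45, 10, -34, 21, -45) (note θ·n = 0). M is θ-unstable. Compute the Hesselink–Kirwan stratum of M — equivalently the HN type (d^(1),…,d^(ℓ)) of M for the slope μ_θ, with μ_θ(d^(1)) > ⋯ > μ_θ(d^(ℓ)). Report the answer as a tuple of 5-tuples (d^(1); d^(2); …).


Barcode: M ≅ I[1,3], I[2,2]^3, I[4,4]^3, I[4,5]. HN layers by μ_θ (4 steps, strictly decreasing):
  μ^(1)=21; μ^(2)=10; μ^(3)=-12; μ^(4)=-45

((0, 0, 0, 3, 0); (0, 3, 0, 0, 0); (0, 1, 1, 1, 1); (1, 0, 0, 0, 0))


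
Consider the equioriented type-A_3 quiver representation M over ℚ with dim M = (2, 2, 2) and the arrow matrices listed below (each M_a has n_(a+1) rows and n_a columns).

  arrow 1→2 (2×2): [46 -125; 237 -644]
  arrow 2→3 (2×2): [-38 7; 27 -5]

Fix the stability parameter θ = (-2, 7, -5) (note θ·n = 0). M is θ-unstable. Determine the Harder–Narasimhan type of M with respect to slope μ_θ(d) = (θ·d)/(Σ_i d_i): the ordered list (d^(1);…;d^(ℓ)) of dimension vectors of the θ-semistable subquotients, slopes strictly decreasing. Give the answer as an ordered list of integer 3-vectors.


Via rank(M_{q-1}∘⋯∘M_p): M ≅ I[1,3]^2.
μ_θ-semistable layers: μ^(1)=1; μ^(2)=-2

((0, 2, 2); (2, 0, 0))


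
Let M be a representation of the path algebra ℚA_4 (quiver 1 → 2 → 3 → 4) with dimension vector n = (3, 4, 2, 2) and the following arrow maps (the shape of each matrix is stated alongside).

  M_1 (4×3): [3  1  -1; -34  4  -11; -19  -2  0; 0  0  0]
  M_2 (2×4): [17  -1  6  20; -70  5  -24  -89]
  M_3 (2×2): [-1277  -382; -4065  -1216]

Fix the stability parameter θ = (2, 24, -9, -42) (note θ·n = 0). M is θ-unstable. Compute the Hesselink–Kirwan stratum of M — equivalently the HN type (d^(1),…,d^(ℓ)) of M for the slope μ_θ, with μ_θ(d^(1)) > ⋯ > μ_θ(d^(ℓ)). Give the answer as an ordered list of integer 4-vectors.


Barcode: M ≅ I[1,2], I[1,4]^2, I[2,2]. HN layers by μ_θ (3 steps, strictly decreasing):
  μ^(1)=24; μ^(2)=2; μ^(3)=-25/4

((0, 2, 0, 0); (1, 0, 0, 0); (2, 2, 2, 2))


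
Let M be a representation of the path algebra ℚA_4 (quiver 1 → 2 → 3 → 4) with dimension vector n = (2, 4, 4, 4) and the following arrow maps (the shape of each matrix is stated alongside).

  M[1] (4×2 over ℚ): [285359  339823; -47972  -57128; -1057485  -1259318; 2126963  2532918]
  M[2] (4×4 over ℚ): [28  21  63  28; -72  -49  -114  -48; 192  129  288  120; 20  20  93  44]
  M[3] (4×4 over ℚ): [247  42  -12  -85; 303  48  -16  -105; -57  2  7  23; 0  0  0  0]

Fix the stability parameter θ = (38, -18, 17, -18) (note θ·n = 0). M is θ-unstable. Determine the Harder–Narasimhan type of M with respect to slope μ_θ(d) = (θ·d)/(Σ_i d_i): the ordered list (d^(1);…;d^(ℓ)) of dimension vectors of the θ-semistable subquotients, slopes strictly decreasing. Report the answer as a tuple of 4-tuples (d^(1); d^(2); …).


Barcode: M ≅ I[1,2], I[1,3], I[2,2], I[2,4], I[3,4]^2, I[4,4]. HN layers by μ_θ (4 steps, strictly decreasing):
  μ^(1)=17; μ^(2)=10; μ^(3)=-1/2; μ^(4)=-18

((0, 0, 1, 0); (2, 2, 0, 0); (0, 0, 3, 3); (0, 2, 0, 1))


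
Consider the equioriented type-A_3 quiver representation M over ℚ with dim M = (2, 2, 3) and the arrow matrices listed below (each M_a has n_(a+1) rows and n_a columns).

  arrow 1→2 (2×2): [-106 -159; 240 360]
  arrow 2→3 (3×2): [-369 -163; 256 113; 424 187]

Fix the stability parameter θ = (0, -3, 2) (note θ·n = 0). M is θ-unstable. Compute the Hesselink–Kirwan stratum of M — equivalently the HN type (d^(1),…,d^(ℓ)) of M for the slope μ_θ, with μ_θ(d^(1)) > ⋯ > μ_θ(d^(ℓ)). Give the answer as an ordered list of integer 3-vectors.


Via rank(M_{q-1}∘⋯∘M_p): M ≅ I[1,1], I[1,3], I[2,3], I[3,3].
μ_θ-semistable layers: μ^(1)=2; μ^(2)=0; μ^(3)=-3/2; μ^(4)=-3

((0, 0, 3); (1, 0, 0); (1, 1, 0); (0, 1, 0))
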